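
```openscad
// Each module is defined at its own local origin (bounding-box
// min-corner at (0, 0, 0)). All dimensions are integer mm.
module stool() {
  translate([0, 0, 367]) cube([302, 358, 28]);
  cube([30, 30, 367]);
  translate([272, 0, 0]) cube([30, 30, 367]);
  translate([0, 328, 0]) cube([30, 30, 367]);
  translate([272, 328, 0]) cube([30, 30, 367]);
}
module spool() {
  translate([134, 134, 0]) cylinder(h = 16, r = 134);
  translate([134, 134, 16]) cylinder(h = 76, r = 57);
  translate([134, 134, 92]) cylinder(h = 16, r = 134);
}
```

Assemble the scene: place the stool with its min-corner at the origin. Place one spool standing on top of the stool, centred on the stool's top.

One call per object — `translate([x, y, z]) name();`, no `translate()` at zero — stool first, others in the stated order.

stool();
translate([17, 45, 395]) spool();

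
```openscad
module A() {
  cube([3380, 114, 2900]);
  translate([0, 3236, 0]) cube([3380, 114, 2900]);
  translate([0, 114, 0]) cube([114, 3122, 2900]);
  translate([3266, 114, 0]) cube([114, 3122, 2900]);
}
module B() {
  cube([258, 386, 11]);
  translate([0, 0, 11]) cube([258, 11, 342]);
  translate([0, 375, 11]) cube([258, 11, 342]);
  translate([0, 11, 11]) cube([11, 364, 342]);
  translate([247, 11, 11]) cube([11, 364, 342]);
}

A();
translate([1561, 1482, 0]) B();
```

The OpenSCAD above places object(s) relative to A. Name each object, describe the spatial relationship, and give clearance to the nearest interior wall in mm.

A is a house frame. B is an open box. The open box sits inside the house frame, centred. The clearance to the nearest interior wall is 1368 mm.

Clearances: x = 1447, y = 1368; minimum 1368 mm.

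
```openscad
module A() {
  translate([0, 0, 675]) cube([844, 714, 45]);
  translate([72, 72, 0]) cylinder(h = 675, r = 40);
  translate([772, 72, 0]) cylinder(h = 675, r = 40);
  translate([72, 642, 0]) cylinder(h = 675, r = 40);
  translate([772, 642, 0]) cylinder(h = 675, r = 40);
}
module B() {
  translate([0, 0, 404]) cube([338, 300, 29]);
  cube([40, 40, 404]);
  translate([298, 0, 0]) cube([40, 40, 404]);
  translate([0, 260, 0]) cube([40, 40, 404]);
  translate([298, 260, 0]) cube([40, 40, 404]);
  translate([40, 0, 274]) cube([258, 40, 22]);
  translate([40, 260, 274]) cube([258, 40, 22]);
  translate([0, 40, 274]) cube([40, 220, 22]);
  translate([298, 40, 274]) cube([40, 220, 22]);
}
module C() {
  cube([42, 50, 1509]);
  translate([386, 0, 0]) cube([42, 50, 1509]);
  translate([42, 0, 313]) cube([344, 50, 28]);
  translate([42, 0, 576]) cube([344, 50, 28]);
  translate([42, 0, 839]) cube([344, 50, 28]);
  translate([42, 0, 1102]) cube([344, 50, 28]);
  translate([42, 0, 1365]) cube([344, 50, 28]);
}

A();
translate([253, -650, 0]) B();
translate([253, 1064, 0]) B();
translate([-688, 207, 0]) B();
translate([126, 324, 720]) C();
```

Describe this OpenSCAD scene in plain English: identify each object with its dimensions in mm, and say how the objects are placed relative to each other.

A is a rectangular dining table. The top is 844×714×45 mm with its upper surface at z = 720 mm. It stands on four round legs of 80 mm diameter, each leg's bounding box inset 32 mm from the nearest pair of top edges, running from the floor to the underside of the top.

B is a four-legged stool. The seat is 338×300 mm, 29 mm thick, top at z = 433 mm. It stands on four square legs, each 40×40 mm in cross-section, from z = 0 to the seat underside, each flush with a corner of the seat. Four stretchers, 40 mm wide and 22 mm tall, connect adjacent legs with their undersides at z = 274 mm, each running between the inner faces of the legs it joins and aligned with the legs' outer faces on the other axis.

C is a wooden ladder with two side rails of 42×50 mm section and 1509 mm height, set 428 mm apart overall. Between them run 5 rectangular rungs (50 mm deep, 28 mm thick), front faces flush with the rails' −y face. The bottom of the first rung is 313 mm above the floor and each subsequent rung is 263 mm higher than the one below.

Three stools sit around the table at the −y, +y, −x sides. The ladder is on top of the table.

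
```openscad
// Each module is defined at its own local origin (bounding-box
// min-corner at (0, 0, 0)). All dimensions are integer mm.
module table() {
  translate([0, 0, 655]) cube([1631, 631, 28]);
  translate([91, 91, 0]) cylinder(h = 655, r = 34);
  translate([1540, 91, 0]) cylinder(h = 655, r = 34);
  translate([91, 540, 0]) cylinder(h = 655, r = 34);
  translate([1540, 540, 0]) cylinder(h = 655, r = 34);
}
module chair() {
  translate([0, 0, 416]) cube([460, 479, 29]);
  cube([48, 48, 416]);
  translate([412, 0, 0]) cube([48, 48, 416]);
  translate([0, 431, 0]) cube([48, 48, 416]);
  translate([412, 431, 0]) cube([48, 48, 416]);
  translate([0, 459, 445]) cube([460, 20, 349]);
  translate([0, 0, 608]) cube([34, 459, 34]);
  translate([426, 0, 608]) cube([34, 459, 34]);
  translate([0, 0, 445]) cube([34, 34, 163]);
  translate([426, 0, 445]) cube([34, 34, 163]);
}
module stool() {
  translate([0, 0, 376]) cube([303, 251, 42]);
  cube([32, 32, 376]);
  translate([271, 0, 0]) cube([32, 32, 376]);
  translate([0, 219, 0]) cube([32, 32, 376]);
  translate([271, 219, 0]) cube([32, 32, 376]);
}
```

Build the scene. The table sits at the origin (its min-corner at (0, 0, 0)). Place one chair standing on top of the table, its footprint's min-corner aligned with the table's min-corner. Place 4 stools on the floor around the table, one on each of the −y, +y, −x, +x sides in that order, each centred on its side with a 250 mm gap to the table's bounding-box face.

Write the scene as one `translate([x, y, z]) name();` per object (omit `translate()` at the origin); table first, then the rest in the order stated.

table();
translate([0, 0, 683]) chair();
translate([664, -501, 0]) stool();
translate([664, 881, 0]) stool();
translate([-553, 190, 0]) stool();
translate([1881, 190, 0]) stool();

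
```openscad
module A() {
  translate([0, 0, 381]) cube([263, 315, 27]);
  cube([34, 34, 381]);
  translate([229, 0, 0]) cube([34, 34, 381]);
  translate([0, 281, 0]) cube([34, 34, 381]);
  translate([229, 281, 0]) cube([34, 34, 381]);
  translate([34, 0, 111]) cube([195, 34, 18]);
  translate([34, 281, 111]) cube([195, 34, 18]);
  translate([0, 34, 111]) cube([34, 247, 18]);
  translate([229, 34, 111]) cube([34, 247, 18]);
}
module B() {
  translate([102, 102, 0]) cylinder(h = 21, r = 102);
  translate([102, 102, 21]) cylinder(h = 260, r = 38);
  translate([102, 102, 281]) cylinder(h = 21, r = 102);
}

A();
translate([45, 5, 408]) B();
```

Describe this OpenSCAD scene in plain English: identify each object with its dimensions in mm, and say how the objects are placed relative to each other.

A is a four-legged stool. The seat is 263×315 mm, 27 mm thick, top at z = 408 mm. It stands on four square legs, each 34×34 mm in cross-section, from z = 0 to the seat underside, each flush with a corner of the seat. Four stretchers, 34 mm wide and 18 mm tall, connect adjacent legs with their undersides at z = 111 mm, each running between the inner faces of the legs it joins and aligned with the legs' outer faces on the other axis.

B is a spool: two coaxial disc flanges of radius 102 mm and thickness 21 mm, joined by a core cylinder of radius 38 mm and height 260 mm. The lower flange rests on z = 0 and the three cylinders share a vertical axis.

The spool is on top of the stool.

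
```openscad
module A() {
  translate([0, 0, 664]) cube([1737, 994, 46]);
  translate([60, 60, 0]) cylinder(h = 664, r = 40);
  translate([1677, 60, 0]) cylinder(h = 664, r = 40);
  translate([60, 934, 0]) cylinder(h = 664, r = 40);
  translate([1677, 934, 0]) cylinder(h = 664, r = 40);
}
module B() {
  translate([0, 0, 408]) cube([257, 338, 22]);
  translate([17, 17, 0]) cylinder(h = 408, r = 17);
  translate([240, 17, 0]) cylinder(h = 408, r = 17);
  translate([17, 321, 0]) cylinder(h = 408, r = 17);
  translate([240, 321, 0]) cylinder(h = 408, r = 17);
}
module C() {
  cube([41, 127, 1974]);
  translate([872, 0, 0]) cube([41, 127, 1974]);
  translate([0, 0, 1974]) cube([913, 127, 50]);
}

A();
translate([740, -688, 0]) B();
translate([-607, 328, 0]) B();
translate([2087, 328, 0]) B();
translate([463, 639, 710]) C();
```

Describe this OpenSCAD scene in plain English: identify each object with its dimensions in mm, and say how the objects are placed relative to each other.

A is a table with a 1737×994 mm rectangular top, 46 mm thick, top surface at z = 710 mm, supported by four round legs of 80 mm diameter, each leg's bounding box inset 20 mm from the nearest pair of top edges, running from the floor.

B is a simple wooden stool: a rectangular seat 257 mm (x) by 338 mm (y), 22 mm thick, top face at z = 430 mm, on four round legs, each 34 mm in diameter. The legs rest on z = 0, each leg's axis is inset half a diameter from the nearest pair of seat edges (so the leg's bounding box is flush with the corner).

C is a door frame. The clear opening is 831 mm wide and 1974 mm high. Two 41 mm wide jambs, 127 mm deep, stand either side of the opening from the floor to the top of the opening. A 50 mm thick head sits across the top of both jambs, spanning the full outside width of the frame.

Three stools sit around the table at the −y, −x, +x sides. The door frame is on top of the table.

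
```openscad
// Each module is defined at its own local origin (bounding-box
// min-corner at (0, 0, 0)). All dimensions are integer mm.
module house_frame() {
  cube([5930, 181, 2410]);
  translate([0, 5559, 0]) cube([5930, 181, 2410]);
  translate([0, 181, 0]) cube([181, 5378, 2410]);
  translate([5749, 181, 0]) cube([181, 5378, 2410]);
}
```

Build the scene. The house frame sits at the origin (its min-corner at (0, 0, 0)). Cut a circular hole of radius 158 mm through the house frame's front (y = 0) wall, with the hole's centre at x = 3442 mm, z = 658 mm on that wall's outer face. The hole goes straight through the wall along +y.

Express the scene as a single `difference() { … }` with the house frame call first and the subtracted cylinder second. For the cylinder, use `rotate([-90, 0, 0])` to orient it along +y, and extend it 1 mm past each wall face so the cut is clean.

difference() {
  house_frame();
  translate([3442, -1, 658]) rotate([-90, 0, 0]) cylinder(h = 183, r = 158);
}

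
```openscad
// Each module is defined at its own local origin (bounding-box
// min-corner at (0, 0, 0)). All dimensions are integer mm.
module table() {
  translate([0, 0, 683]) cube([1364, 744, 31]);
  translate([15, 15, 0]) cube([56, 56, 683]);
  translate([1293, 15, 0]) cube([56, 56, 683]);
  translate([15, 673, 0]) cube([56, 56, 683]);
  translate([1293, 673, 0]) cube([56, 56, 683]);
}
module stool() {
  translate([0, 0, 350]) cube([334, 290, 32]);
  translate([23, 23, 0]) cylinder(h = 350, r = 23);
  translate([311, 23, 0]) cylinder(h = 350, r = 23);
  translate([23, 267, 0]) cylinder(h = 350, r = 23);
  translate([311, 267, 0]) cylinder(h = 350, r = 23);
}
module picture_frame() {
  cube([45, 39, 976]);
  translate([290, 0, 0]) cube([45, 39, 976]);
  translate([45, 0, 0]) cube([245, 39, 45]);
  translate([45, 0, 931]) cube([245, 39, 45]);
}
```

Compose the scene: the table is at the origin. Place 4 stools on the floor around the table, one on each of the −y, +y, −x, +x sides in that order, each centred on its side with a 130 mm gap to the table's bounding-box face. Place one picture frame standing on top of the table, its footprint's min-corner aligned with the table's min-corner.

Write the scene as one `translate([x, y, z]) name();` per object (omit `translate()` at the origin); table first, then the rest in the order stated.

table();
translate([515, -420, 0]) stool();
translate([515, 874, 0]) stool();
translate([-464, 227, 0]) stool();
translate([1494, 227, 0]) stool();
translate([0, 0, 714]) picture_frame();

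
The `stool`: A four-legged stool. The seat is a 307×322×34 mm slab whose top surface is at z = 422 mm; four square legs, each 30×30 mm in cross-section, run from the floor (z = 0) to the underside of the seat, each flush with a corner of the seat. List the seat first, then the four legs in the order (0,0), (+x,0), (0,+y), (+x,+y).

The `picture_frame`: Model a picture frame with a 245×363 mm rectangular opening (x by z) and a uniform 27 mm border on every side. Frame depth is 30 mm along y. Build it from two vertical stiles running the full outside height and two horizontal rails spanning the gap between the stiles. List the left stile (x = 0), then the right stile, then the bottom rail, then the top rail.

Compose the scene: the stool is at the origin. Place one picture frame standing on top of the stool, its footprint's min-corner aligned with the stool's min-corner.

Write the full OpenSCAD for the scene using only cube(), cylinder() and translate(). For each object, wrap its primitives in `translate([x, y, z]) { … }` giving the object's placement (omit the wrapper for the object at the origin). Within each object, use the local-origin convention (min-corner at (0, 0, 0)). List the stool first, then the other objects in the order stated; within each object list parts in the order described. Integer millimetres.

translate([0, 0, 388]) cube([307, 322, 34]);
cube([30, 30, 388]);
translate([277, 0, 0]) cube([30, 30, 388]);
translate([0, 292, 0]) cube([30, 30, 388]);
translate([277, 292, 0]) cube([30, 30, 388]);
translate([0, 0, 422]) {
  cube([27, 30, 417]);
  translate([272, 0, 0]) cube([27, 30, 417]);
  translate([27, 0, 0]) cube([245, 30, 27]);
  translate([27, 0, 390]) cube([245, 30, 27]);
}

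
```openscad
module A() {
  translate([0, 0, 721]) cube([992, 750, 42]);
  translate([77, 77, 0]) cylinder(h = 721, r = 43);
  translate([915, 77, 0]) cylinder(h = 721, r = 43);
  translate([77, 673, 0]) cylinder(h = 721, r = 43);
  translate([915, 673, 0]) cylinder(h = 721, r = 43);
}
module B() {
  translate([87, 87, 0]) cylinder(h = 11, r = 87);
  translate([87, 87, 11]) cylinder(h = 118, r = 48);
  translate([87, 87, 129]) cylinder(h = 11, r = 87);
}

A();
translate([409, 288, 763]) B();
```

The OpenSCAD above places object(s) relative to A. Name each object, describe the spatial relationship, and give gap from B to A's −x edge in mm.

The spool's min-x is at 409; the table's min-x is 0; gap = 409 mm.

A is a table. B is a spool. The spool is on top of the table, centred. The gap from the spool to the table's −x edge is 409 mm.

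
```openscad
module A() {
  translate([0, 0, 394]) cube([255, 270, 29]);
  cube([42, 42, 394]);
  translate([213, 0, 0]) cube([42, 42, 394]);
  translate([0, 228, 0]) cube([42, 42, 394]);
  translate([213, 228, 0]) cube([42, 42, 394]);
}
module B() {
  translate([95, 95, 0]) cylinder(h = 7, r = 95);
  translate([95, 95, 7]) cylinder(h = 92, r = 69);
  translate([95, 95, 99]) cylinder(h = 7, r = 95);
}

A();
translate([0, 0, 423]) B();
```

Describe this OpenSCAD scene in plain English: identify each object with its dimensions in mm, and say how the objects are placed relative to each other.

A is a simple wooden stool: a rectangular seat 255 mm (x) by 270 mm (y), 29 mm thick, top face at z = 423 mm, on four square legs, each 42×42 mm in cross-section. The legs rest on z = 0, each flush with a corner of the seat.

B is a spool: two coaxial disc flanges of radius 95 mm and thickness 7 mm, joined by a core cylinder of radius 69 mm and height 92 mm. The lower flange rests on z = 0 and the three cylinders share a vertical axis.

The spool is on top of the stool.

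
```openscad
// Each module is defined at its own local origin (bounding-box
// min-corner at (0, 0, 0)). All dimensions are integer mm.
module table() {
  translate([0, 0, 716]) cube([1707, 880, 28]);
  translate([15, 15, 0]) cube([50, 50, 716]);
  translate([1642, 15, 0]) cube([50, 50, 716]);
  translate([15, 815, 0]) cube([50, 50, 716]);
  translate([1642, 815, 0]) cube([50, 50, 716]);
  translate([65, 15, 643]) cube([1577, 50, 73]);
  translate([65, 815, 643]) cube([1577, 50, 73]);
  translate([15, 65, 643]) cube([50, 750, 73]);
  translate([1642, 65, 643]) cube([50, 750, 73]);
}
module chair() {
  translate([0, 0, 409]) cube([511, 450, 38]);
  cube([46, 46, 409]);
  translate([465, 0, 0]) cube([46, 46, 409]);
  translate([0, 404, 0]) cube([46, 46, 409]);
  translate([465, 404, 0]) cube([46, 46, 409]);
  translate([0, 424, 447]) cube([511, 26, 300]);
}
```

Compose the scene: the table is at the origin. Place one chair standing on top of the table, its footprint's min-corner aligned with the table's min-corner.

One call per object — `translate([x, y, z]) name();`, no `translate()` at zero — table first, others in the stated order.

table();
translate([0, 0, 744]) chair();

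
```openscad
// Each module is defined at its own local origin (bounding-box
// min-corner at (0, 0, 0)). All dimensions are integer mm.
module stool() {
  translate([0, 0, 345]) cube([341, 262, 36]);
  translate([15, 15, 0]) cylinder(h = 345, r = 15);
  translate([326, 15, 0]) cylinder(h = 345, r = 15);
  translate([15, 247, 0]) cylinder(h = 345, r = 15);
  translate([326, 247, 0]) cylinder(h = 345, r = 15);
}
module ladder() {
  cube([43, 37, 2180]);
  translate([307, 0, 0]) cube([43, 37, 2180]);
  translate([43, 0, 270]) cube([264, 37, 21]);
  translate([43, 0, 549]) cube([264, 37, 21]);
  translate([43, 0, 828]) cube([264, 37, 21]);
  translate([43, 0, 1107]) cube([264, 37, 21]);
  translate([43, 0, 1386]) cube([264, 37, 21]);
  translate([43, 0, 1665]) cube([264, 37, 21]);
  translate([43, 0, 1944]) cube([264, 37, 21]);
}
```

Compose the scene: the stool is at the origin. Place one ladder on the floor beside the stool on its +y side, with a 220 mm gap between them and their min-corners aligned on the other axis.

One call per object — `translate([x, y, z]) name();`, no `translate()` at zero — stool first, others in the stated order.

stool();
translate([0, 482, 0]) ladder();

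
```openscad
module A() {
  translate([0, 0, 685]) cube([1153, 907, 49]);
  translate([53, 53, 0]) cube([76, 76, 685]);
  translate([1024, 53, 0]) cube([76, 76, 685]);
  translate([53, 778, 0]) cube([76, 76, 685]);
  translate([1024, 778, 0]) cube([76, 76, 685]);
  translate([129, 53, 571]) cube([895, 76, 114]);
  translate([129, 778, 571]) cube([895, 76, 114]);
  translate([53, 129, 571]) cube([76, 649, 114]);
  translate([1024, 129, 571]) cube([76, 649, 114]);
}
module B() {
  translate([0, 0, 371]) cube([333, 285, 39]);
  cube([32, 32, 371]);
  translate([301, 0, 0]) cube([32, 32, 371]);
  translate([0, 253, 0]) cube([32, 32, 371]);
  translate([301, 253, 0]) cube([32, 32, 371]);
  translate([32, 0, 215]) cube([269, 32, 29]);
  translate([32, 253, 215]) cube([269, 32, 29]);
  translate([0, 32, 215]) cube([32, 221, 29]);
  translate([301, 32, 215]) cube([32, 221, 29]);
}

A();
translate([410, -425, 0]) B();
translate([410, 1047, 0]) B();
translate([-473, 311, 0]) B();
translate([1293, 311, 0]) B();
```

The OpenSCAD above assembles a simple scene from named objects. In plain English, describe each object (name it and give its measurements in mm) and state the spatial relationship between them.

A is a table with a 1153×907 mm rectangular top, 49 mm thick, top surface at z = 734 mm, supported by four 76×76 mm square legs, each inset 53 mm from the nearest pair of top edges, running from the floor. Four apron rails, 76 mm thick and 114 mm tall, run between adjacent legs with their top edges flush with the underside of the top and their outer faces flush with the legs' outer faces.

B is a four-legged stool. The seat is 333×285 mm, 39 mm thick, top at z = 410 mm. It stands on four square legs, each 32×32 mm in cross-section, from z = 0 to the seat underside, each flush with a corner of the seat. Four stretchers, 32 mm wide and 29 mm tall, connect adjacent legs with their undersides at z = 215 mm, each running between the inner faces of the legs it joins and aligned with the legs' outer faces on the other axis.

Four stools sit around the table at the −y, +y, −x, +x sides.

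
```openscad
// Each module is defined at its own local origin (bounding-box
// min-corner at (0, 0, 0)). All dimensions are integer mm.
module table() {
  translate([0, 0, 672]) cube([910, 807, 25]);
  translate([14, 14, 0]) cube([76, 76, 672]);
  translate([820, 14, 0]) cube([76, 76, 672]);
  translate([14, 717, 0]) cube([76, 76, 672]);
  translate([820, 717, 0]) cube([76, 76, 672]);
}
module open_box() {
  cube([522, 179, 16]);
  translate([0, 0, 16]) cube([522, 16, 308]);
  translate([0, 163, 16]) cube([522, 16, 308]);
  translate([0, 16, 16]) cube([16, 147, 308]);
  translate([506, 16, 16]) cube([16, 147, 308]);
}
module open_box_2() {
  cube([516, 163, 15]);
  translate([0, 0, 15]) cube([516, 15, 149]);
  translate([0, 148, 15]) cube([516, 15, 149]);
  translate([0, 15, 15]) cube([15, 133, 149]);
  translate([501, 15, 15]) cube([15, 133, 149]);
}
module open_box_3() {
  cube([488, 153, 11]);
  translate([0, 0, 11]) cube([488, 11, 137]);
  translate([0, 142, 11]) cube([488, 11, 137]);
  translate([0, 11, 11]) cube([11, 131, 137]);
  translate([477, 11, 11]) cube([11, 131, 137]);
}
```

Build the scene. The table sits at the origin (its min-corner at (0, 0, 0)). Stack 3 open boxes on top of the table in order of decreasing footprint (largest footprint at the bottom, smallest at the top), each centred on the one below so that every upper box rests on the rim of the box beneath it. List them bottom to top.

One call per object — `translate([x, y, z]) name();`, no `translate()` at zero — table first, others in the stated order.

table();
translate([194, 314, 697]) open_box();
translate([197, 322, 1021]) open_box_2();
translate([211, 327, 1185]) open_box_3();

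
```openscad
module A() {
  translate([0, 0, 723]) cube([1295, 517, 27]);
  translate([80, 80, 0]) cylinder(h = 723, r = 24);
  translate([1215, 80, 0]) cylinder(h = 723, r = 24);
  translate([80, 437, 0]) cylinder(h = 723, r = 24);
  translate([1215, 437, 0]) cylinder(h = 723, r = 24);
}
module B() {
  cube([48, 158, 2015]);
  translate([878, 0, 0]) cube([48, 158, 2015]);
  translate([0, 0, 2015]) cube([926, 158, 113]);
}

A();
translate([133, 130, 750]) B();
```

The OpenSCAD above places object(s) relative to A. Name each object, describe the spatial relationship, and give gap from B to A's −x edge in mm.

A is a table. B is a door frame. The door frame is on top of the table. The gap from the door frame to the table's −x edge is 133 mm.

The door frame's min-x is at 133; the table's min-x is 0; gap = 133 mm.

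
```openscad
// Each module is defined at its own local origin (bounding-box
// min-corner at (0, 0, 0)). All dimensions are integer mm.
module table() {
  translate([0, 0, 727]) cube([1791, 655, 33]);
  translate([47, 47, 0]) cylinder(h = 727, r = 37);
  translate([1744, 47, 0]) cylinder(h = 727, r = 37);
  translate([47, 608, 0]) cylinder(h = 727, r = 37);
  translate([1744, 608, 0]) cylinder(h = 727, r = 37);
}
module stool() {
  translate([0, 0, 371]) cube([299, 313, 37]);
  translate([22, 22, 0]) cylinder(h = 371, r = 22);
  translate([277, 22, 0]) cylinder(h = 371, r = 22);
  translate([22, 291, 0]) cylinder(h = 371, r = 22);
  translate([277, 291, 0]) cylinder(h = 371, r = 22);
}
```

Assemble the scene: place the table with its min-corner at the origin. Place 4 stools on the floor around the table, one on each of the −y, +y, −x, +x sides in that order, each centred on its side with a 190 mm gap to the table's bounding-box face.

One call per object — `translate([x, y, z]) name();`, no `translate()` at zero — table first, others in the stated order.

table();
translate([746, -503, 0]) stool();
translate([746, 845, 0]) stool();
translate([-489, 171, 0]) stool();
translate([1981, 171, 0]) stool();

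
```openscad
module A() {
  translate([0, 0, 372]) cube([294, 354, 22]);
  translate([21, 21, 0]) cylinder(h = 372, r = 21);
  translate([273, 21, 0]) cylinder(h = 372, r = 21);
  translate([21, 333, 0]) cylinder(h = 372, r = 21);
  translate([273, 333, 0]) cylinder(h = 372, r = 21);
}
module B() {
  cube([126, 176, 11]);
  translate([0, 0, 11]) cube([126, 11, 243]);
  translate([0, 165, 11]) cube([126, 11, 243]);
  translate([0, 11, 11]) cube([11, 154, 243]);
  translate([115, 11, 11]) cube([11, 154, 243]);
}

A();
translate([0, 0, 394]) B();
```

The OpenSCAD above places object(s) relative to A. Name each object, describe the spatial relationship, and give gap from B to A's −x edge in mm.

The open box's min-x is at 0; the stool's min-x is 0; gap = 0 mm.

A is a stool. B is an open box. The open box is on top of the stool. The gap from the open box to the stool's −x edge is 0 mm.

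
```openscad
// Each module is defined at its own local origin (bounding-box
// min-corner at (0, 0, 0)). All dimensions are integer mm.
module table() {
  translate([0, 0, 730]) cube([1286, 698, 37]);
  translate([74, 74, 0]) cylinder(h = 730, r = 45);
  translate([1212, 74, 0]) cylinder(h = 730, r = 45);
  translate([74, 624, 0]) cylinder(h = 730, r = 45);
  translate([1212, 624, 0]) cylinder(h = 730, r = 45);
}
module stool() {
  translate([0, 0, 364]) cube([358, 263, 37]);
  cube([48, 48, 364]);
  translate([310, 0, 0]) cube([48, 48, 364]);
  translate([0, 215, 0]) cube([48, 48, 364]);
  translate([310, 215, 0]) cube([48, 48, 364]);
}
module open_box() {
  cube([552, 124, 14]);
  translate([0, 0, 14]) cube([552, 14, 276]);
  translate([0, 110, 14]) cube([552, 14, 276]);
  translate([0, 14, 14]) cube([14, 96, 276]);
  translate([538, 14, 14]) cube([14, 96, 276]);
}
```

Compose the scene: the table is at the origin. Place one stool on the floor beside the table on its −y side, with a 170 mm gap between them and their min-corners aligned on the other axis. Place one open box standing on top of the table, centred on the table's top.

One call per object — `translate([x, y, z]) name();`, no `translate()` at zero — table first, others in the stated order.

table();
translate([0, -433, 0]) stool();
translate([367, 287, 767]) open_box();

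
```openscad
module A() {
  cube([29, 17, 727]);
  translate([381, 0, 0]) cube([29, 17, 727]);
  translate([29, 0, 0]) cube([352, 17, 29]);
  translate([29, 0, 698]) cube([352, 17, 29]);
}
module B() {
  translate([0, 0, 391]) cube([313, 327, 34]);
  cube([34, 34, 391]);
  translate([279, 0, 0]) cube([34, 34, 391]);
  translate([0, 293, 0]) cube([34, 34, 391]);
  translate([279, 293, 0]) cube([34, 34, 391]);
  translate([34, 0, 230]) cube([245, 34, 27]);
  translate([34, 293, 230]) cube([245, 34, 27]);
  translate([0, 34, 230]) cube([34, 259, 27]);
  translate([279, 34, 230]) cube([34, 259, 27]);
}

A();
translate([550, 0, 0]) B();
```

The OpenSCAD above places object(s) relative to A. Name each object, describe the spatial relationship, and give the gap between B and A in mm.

A is a picture frame. B is a stool. The stool is on the floor beside the picture frame on its +x side. The gap between the stool and the picture frame is 140 mm.

The stool's nearest face is 140 mm from the picture frame's +x face.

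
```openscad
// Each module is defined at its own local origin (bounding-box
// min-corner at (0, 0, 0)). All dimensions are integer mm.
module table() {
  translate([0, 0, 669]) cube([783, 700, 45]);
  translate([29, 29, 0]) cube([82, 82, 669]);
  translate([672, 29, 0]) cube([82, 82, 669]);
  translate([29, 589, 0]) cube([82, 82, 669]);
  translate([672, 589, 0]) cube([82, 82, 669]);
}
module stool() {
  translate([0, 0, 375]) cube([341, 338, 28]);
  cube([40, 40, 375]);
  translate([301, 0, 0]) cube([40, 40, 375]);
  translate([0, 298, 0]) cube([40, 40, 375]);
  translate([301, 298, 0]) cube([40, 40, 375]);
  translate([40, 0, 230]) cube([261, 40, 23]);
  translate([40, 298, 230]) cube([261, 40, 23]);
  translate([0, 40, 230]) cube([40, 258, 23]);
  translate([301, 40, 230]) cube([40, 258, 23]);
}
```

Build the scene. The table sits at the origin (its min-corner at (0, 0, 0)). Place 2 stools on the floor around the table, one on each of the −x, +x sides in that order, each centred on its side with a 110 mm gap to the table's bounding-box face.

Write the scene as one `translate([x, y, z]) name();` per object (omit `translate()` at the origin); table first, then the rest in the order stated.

table();
translate([-451, 181, 0]) stool();
translate([893, 181, 0]) stool();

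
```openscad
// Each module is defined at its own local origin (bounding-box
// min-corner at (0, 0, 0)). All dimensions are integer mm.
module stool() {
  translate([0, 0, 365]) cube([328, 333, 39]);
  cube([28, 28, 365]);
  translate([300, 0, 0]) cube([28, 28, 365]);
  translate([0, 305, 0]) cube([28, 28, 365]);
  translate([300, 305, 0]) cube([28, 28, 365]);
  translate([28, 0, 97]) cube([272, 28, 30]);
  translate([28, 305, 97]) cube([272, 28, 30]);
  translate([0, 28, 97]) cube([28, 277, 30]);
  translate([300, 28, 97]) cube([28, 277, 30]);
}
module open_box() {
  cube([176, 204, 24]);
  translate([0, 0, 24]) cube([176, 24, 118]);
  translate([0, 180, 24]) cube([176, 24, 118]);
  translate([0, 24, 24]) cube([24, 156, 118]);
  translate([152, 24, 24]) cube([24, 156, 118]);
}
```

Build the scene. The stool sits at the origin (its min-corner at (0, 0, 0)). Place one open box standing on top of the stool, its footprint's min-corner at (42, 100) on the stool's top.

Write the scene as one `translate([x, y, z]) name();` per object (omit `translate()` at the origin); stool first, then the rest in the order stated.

stool();
translate([42, 100, 404]) open_box();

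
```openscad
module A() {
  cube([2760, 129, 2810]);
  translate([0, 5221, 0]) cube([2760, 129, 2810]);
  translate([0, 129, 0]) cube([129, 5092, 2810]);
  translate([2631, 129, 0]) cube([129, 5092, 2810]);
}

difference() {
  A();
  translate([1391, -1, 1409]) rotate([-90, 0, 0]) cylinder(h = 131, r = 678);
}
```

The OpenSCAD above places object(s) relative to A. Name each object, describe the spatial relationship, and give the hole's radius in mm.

A is a house frame. The house frame has a circular hole through its front wall. The hole's radius is 678 mm.

The subtracted cylinder has r = 678 mm.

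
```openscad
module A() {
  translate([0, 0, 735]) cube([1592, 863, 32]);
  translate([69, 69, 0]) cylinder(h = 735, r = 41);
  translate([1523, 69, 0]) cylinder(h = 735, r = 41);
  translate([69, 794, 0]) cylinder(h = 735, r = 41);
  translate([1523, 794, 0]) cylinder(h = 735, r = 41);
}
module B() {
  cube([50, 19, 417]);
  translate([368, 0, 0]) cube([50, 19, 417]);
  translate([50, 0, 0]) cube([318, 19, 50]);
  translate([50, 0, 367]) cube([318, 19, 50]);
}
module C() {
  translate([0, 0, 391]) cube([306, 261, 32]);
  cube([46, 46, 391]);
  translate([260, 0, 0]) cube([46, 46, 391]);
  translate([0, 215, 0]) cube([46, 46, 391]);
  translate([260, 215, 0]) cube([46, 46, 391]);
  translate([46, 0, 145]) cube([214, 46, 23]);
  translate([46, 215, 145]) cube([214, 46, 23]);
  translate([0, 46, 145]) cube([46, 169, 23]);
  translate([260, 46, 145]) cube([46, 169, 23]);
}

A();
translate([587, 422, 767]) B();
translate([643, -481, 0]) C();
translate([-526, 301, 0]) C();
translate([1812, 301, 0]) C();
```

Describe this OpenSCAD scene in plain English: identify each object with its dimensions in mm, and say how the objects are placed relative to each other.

A is a table with a 1592×863 mm rectangular top, 32 mm thick, top surface at z = 767 mm, supported by four round legs of 82 mm diameter, each leg's bounding box inset 28 mm from the nearest pair of top edges, running from the floor.

B is a rectangular picture frame lying in the x–z plane (depth along y). The opening is 318 mm wide (x) by 317 mm tall (z), surrounded by a border 50 mm wide on all four sides. The frame is 19 mm deep and is made of two full-height vertical stiles with two horizontal rails fitted between them.

C is a four-legged stool. The seat is a 306×261×32 mm slab whose top surface is at z = 423 mm; four square legs, each 46×46 mm in cross-section, run from the floor (z = 0) to the underside of the seat, each flush with a corner of the seat. Four stretchers, 46 mm wide and 23 mm tall, connect adjacent legs with their undersides at z = 145 mm, each running between the inner faces of the legs it joins and aligned with the legs' outer faces on the other axis.

The picture frame is on top of the table, centred. Three stools sit around the table at the −y, −x, +x sides.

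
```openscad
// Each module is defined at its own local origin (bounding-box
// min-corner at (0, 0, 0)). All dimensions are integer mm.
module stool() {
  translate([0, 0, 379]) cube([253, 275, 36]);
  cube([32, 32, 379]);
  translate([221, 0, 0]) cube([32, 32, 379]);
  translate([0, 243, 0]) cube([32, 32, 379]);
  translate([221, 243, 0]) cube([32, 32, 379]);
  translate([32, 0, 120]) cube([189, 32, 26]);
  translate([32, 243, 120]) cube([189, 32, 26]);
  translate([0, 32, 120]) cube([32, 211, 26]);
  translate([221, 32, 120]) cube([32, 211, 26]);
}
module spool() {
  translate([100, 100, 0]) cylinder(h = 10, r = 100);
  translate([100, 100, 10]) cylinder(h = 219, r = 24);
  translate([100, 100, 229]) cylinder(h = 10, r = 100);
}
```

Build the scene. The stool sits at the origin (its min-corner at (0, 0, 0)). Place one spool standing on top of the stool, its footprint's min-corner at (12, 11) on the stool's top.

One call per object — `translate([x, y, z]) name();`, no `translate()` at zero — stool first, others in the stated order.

stool();
translate([12, 11, 415]) spool();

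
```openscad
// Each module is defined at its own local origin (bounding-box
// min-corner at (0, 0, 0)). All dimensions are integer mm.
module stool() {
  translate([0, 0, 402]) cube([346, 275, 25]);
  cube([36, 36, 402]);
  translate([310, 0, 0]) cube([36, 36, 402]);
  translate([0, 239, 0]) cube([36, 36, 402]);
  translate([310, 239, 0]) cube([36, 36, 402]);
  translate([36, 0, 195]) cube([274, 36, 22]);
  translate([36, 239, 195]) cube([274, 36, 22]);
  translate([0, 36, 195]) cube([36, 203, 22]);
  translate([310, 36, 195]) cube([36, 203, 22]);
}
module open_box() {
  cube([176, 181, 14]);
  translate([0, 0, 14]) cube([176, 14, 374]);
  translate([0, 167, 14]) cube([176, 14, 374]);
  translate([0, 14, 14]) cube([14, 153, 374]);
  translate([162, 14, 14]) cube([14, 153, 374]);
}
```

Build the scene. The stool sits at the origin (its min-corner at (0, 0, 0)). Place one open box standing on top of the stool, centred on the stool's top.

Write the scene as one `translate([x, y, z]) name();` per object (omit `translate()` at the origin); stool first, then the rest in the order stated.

stool();
translate([85, 47, 427]) open_box();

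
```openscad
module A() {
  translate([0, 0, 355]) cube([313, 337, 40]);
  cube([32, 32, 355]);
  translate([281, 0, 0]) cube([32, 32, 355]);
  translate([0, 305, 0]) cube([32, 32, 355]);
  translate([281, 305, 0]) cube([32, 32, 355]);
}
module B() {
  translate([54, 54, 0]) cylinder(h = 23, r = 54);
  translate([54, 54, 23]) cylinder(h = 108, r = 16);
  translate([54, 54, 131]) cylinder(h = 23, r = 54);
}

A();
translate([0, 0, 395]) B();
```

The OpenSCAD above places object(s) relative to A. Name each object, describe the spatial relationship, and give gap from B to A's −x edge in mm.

A is a stool. B is a spool. The spool is on top of the stool. The gap from the spool to the stool's −x edge is 0 mm.

The spool's min-x is at 0; the stool's min-x is 0; gap = 0 mm.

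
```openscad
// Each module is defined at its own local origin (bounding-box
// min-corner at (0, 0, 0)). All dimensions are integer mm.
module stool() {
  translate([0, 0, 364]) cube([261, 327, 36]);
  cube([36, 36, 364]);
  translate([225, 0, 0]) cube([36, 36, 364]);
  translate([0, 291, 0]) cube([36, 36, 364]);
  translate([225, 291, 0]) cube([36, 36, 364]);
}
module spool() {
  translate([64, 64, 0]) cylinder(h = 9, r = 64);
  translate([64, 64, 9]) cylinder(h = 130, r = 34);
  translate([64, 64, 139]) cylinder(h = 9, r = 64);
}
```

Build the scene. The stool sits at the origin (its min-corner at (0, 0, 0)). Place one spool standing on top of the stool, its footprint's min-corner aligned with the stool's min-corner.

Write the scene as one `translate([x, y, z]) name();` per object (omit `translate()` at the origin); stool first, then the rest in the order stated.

stool();
translate([0, 0, 400]) spool();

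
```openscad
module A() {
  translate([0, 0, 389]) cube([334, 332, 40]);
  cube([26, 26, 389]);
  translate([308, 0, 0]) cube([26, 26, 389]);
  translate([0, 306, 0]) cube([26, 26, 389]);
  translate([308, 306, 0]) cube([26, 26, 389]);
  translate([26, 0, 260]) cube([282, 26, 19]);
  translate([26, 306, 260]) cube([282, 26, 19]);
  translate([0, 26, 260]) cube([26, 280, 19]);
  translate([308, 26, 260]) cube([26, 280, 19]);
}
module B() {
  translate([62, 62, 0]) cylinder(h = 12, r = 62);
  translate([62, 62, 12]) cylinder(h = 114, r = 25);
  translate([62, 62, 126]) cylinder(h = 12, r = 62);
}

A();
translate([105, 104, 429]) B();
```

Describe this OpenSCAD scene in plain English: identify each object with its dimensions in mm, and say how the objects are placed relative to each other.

A is a four-legged stool. The seat is a 334×332×40 mm slab whose top surface is at z = 429 mm; four square legs, each 26×26 mm in cross-section, run from the floor (z = 0) to the underside of the seat, each flush with a corner of the seat. Four stretchers, 26 mm wide and 19 mm tall, connect adjacent legs with their undersides at z = 260 mm, each running between the inner faces of the legs it joins and aligned with the legs' outer faces on the other axis.

B is a spool: two coaxial disc flanges of radius 62 mm and thickness 12 mm, joined by a core cylinder of radius 25 mm and height 114 mm. The lower flange rests on z = 0 and the three cylinders share a vertical axis.

The spool is on top of the stool, centred.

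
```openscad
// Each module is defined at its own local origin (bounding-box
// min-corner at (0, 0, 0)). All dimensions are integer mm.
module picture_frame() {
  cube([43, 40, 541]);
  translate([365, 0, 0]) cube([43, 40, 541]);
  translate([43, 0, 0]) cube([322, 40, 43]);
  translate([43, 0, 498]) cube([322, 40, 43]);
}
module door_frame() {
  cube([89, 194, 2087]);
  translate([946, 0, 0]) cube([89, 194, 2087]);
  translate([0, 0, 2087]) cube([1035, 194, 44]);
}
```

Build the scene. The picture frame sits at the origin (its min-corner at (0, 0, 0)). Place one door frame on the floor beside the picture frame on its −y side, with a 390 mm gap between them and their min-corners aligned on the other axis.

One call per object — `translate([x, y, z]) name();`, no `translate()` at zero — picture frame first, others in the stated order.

picture_frame();
translate([0, -584, 0]) door_frame();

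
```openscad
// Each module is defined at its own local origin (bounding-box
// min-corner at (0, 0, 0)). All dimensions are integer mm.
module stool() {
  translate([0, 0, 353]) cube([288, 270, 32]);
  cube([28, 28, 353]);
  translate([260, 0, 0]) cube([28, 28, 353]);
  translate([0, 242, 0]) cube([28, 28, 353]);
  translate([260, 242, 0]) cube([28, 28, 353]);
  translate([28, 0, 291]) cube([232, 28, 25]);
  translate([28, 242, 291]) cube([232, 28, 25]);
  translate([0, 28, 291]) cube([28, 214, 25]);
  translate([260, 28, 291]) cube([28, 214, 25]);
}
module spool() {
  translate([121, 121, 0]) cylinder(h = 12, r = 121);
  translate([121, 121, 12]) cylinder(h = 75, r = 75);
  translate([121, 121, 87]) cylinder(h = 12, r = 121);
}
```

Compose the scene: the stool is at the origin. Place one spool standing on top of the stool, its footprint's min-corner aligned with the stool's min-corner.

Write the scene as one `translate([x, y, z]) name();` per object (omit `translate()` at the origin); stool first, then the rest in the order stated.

stool();
translate([0, 0, 385]) spool();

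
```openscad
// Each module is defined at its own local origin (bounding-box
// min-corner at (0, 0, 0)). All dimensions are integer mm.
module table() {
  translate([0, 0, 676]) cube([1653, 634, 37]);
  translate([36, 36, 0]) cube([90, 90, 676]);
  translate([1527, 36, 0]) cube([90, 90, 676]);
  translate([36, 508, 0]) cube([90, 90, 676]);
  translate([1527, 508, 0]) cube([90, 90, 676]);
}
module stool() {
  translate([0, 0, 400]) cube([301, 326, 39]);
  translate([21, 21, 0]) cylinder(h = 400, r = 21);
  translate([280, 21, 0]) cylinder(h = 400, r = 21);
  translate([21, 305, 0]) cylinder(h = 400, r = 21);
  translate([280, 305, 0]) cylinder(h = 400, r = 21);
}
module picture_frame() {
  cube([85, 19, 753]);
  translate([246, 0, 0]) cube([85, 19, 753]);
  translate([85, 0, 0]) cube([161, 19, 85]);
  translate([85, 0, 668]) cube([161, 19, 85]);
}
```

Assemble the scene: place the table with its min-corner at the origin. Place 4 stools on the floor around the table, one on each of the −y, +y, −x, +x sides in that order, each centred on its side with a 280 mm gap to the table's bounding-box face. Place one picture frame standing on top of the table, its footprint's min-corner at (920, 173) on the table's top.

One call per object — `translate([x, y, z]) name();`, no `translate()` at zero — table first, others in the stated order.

table();
translate([676, -606, 0]) stool();
translate([676, 914, 0]) stool();
translate([-581, 154, 0]) stool();
translate([1933, 154, 0]) stool();
translate([920, 173, 713]) picture_frame();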